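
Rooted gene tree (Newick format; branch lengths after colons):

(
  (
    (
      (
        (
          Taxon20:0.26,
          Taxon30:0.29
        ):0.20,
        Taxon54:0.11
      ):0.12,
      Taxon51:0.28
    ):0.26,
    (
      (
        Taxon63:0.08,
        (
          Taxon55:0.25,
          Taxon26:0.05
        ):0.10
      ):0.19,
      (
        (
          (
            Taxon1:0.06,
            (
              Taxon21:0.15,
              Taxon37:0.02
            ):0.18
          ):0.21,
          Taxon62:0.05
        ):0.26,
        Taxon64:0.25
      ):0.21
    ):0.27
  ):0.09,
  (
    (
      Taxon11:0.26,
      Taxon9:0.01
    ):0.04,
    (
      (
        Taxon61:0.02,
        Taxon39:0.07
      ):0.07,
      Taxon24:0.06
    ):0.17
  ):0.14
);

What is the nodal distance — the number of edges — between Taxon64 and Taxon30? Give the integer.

The MRCA of Taxon64 and Taxon30 is the node subtending ((((Taxon20,Taxon30),Taxon54),Taxon51),((Taxon63,(Taxon55,Taxon26)),(((Taxon1,(Taxon21,Taxon37)),Taxon62),Taxon64))).
From Taxon64 up to that node: 3 branches. From Taxon30 up to the same node: 4 branches. Total: 3 + 4 = 7.

7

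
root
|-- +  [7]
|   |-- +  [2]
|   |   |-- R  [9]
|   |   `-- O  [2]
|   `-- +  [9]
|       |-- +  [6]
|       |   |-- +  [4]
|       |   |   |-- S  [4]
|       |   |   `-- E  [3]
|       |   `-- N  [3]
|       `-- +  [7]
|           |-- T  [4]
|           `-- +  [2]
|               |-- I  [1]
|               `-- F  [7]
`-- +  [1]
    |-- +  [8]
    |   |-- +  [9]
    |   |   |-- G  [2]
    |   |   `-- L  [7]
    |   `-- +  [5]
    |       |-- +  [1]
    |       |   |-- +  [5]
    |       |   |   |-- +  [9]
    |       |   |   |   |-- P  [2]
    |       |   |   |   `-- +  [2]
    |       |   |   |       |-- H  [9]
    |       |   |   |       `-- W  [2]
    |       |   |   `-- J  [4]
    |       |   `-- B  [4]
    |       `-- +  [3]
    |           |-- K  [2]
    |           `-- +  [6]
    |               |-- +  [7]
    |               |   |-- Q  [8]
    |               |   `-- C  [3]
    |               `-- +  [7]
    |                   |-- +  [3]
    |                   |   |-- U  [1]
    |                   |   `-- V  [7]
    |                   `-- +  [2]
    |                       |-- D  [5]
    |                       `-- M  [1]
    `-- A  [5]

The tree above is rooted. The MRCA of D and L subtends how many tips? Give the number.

The MRCA of D and L is the node subtending ((G,L),((((P,(H,W)),J),B),(K,((Q,C),((U,V),(D,M)))))).
That clade contains 14 terminal taxa: B, C, D, G, H, J, K, L, M, P, Q, U, V, W.

14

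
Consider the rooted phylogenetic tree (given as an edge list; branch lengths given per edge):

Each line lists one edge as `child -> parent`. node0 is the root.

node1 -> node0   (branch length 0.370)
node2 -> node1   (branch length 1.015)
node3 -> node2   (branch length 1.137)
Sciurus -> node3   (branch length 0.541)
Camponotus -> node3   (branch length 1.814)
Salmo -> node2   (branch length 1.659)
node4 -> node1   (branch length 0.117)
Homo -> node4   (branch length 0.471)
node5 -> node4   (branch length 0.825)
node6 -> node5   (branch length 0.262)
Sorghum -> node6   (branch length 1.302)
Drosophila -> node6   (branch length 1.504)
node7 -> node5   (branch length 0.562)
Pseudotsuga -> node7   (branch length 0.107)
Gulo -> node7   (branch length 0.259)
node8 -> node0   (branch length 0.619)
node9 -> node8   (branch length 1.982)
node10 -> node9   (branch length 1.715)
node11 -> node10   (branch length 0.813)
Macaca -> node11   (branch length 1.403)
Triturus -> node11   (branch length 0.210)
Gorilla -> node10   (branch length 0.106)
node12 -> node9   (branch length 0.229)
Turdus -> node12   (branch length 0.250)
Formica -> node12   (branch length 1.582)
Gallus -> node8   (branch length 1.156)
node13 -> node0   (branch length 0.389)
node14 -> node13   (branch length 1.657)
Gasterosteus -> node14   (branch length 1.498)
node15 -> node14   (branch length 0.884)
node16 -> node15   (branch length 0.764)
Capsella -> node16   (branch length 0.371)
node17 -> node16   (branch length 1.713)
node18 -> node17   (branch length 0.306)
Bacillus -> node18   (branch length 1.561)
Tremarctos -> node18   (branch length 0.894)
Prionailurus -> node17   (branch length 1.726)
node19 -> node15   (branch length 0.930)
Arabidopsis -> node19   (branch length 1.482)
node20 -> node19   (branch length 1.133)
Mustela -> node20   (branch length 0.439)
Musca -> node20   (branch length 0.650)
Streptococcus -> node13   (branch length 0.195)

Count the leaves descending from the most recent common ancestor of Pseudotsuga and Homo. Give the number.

5

The MRCA of Pseudotsuga and Homo is the node subtending (Homo,((Sorghum,Drosophila),(Pseudotsuga,Gulo))).
That clade contains 5 terminal taxa: Drosophila, Gulo, Homo, Pseudotsuga, Sorghum.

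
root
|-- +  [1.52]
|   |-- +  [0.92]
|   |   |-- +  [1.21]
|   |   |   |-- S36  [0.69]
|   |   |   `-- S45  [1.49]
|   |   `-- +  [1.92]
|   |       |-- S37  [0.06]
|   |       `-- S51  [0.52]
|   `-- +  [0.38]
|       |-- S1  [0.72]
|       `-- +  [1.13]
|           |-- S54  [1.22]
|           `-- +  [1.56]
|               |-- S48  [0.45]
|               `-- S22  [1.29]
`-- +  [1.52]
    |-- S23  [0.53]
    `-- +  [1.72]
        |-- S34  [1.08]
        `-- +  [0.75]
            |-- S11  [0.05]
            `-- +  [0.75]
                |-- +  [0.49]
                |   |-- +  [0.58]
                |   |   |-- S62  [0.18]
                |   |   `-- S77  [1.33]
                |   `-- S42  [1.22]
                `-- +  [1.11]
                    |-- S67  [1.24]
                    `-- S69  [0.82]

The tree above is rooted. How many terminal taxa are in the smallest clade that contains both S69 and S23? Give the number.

8

The MRCA of S69 and S23 is the node subtending (S23,(S34,(S11,(((S62,S77),S42),(S67,S69))))).
That clade contains 8 terminal taxa: S11, S23, S34, S42, S62, S67, S69, S77.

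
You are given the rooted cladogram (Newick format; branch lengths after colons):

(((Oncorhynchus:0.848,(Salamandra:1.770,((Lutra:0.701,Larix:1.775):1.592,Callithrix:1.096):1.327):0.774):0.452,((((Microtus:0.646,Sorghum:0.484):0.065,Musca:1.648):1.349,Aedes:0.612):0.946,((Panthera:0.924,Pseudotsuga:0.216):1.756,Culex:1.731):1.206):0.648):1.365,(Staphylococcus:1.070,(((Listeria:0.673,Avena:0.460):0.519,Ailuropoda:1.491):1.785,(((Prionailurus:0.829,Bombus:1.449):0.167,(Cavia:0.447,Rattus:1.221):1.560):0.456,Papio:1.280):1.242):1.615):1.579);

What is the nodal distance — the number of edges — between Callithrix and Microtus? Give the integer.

The MRCA of Callithrix and Microtus is the node subtending ((Oncorhynchus,(Salamandra,((Lutra,Larix),Callithrix))),((((Microtus,Sorghum),Musca),Aedes),((Panthera,Pseudotsuga),Culex))).
From Callithrix up to that node: 4 branches. From Microtus up to the same node: 5 branches. Total: 4 + 5 = 9.

9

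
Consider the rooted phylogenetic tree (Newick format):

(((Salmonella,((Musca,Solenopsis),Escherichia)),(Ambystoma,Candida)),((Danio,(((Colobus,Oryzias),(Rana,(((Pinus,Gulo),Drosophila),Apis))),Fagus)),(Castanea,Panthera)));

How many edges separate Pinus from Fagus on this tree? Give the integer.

The MRCA of Pinus and Fagus is the node subtending (((Colobus,Oryzias),(Rana,(((Pinus,Gulo),Drosophila),Apis))),Fagus).
From Pinus up to that node: 6 branches. From Fagus up to the same node: 1 branch. Total: 6 + 1 = 7.

7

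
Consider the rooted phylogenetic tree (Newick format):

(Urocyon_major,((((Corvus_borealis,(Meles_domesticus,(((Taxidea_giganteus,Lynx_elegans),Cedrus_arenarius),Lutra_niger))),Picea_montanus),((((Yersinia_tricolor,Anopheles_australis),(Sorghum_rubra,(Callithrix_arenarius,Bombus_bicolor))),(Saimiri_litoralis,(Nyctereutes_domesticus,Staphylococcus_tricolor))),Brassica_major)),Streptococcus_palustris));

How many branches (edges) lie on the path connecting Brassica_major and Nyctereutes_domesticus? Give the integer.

The MRCA of Brassica_major and Nyctereutes_domesticus is the node subtending ((((Yersinia_tricolor,Anopheles_australis),(Sorghum_rubra,(Callithrix_arenarius,Bombus_bicolor))),(Saimiri_litoralis,(Nyctereutes_domesticus,Staphylococcus_tricolor))),Brassica_major).
From Brassica_major up to that node: 1 branch. From Nyctereutes_domesticus up to the same node: 4 branches. Total: 1 + 4 = 5.

5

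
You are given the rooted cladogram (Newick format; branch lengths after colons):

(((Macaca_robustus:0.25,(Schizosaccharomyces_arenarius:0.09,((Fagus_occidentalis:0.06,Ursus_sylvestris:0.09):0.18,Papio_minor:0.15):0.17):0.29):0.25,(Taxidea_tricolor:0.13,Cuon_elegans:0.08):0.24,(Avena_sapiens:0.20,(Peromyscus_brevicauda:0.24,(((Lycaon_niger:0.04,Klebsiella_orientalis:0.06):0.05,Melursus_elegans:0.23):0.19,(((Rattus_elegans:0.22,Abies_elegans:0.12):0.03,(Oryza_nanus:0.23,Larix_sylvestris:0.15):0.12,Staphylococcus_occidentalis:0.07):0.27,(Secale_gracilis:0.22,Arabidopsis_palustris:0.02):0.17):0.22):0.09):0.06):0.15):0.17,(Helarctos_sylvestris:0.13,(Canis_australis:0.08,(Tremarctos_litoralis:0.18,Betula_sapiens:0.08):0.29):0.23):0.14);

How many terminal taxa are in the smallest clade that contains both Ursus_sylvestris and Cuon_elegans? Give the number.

19

The MRCA of Ursus_sylvestris and Cuon_elegans is the node subtending ((Macaca_robustus,(Schizosaccharomyces_arenarius,((Fagus_occidentalis,Ursus_sylvestris),Papio_minor))),(Taxidea_tricolor,Cuon_elegans),(Avena_sapiens,(Peromyscus_brevicauda,(((Lycaon_niger,Klebsiella_orientalis),Melursus_elegans),(((Rattus_elegans,Abies_elegans),(Oryza_nanus,Larix_sylvestris),Staphylococcus_occidentalis),(Secale_gracilis,Arabidopsis_palustris)))))).
That clade contains 19 terminal taxa: Abies_elegans, Arabidopsis_palustris, Avena_sapiens, Cuon_elegans, Fagus_occidentalis, Klebsiella_orientalis, Larix_sylvestris, Lycaon_niger, Macaca_robustus, Melursus_elegans, Oryza_nanus, Papio_minor, Peromyscus_brevicauda, Rattus_elegans, Schizosaccharomyces_arenarius, Secale_gracilis, Staphylococcus_occidentalis, Taxidea_tricolor, Ursus_sylvestris.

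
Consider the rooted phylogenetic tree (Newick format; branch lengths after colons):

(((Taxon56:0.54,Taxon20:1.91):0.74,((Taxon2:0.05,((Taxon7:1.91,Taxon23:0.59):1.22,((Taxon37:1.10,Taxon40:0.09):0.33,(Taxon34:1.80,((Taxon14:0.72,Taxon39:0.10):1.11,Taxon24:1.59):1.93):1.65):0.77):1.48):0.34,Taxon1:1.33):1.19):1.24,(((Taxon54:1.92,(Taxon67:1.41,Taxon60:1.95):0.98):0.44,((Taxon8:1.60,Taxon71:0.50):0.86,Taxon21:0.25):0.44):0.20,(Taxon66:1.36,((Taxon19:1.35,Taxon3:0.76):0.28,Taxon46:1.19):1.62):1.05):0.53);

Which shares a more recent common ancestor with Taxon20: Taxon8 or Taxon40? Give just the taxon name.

The MRCA of Taxon20 and Taxon40 subtends ((Taxon56,Taxon20),((Taxon2,((Taxon7,Taxon23),((Taxon37,Taxon40),(Taxon34,((Taxon14,Taxon39),Taxon24))))),Taxon1)) (12 taxa).
The MRCA of Taxon20 and Taxon8 is the root, subtending the entire tree (22 taxa).
The first is nested inside the second, so Taxon20 shares a more recent common ancestor with Taxon40.

Taxon40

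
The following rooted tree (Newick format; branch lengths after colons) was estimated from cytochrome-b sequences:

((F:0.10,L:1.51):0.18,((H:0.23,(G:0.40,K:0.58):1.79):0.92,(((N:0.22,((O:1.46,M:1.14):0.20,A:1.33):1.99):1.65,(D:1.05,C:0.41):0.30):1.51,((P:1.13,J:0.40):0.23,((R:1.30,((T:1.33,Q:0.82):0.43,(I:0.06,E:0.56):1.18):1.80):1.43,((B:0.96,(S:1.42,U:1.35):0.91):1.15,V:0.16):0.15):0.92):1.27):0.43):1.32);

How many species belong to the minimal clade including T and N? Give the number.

The MRCA of T and N is the node subtending (((N,((O,M),A)),(D,C)),((P,J),((R,((T,Q),(I,E))),((B,(S,U)),V)))).
That clade contains 17 terminal taxa: A, B, C, D, E, I, J, M, N, O, P, Q, R, S, T, U, V.

17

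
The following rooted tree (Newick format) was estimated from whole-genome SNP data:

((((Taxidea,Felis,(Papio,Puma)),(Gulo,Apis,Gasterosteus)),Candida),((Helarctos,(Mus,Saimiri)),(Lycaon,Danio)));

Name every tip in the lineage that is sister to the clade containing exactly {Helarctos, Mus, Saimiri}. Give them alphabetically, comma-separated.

The clade containing exactly {Helarctos, Mus, Saimiri} attaches to the tree at the node subtending ((Helarctos,(Mus,Saimiri)),(Lycaon,Danio)).
The other lineage descending from that same node — the sister group — is (Lycaon,Danio); its 2 tips in alphabetical order are the answer.

Danio, Lycaon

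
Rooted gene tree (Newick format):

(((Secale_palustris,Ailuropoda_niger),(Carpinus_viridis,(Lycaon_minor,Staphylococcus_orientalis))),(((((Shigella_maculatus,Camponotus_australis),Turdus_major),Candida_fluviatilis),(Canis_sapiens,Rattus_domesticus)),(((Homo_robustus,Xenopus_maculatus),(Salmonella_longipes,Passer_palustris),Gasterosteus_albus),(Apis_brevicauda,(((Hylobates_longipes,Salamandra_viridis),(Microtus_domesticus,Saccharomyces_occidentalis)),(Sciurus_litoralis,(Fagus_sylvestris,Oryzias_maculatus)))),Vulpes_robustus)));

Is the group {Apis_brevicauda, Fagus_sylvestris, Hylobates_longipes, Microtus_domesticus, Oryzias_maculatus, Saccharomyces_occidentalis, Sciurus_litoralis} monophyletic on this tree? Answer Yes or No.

The MRCA of the listed taxa subtends (Apis_brevicauda,(((Hylobates_longipes,Salamandra_viridis),(Microtus_domesticus,Saccharomyces_occidentalis)),(Sciurus_litoralis,(Fagus_sylvestris,Oryzias_maculatus)))).
That clade also contains Salamandra_viridis, which is not in the proposed group, so the group is not monophyletic.

No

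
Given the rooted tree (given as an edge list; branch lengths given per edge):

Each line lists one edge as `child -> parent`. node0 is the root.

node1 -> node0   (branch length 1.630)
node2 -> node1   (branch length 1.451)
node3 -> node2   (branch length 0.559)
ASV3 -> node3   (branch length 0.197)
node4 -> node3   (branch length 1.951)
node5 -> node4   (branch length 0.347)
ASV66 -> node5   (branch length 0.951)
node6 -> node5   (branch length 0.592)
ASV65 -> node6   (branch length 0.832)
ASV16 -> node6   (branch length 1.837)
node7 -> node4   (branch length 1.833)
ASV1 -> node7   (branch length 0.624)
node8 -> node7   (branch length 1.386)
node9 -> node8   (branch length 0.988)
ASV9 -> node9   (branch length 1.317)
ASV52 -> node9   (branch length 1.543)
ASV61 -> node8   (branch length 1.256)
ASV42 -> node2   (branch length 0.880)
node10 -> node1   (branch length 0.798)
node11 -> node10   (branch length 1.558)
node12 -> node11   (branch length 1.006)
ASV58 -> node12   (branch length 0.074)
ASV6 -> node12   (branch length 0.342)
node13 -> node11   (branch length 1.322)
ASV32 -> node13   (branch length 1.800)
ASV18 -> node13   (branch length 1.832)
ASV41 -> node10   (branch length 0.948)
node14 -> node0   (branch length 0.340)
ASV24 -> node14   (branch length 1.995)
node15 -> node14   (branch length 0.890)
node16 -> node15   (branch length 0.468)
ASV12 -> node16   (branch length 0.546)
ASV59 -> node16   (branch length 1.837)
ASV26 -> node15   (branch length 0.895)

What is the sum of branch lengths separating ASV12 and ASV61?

12.310

The path runs ASV12 → … → MRCA → … → ASV61; the MRCA is the root of the tree.
Branch lengths along that path: 0.546 + 0.468 + 0.890 + 0.340 + 1.630 + 1.451 + 0.559 + 1.951 + 1.833 + 1.386 + 1.256 = 12.310.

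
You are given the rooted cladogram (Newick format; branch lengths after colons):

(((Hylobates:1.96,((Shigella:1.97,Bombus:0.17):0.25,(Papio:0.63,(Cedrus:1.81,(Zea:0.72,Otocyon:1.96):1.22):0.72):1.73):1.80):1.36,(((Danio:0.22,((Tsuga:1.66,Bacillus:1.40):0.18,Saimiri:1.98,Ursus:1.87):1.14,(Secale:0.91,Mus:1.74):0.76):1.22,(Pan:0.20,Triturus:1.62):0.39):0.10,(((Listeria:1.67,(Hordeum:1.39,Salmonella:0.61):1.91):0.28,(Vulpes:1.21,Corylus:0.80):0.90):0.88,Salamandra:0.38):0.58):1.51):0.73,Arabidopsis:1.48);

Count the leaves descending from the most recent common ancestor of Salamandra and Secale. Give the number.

The MRCA of Salamandra and Secale is the node subtending (((Danio,((Tsuga,Bacillus),Saimiri,Ursus),(Secale,Mus)),(Pan,Triturus)),(((Listeria,(Hordeum,Salmonella)),(Vulpes,Corylus)),Salamandra)).
That clade contains 15 terminal taxa: Bacillus, Corylus, Danio, Hordeum, Listeria, Mus, Pan, Saimiri, Salamandra, Salmonella, Secale, Triturus, Tsuga, Ursus, Vulpes.

15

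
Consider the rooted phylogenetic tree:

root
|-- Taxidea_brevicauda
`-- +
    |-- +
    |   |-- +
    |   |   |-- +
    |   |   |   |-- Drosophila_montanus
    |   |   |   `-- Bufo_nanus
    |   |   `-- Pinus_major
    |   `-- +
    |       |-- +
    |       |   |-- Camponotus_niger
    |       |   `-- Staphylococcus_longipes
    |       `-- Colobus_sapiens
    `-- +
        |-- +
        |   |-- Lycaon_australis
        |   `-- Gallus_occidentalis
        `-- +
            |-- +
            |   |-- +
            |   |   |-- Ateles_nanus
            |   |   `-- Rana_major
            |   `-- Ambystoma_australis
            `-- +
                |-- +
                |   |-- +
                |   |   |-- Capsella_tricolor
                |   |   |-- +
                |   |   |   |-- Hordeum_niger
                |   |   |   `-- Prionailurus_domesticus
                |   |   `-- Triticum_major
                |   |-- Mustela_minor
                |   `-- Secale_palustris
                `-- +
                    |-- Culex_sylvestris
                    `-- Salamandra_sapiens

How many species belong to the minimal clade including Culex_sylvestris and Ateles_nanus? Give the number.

The MRCA of Culex_sylvestris and Ateles_nanus is the node subtending (((Ateles_nanus,Rana_major),Ambystoma_australis),(((Capsella_tricolor,(Hordeum_niger,Prionailurus_domesticus),Triticum_major),Mustela_minor,Secale_palustris),(Culex_sylvestris,Salamandra_sapiens))).
That clade contains 11 terminal taxa: Ambystoma_australis, Ateles_nanus, Capsella_tricolor, Culex_sylvestris, Hordeum_niger, Mustela_minor, Prionailurus_domesticus, Rana_major, Salamandra_sapiens, Secale_palustris, Triticum_major.

11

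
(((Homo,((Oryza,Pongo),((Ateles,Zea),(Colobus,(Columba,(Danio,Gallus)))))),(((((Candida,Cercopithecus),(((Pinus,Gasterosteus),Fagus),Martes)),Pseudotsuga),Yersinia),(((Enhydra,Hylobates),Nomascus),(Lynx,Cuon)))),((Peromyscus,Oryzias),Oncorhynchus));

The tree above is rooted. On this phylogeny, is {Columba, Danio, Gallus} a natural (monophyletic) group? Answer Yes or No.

The most recent common ancestor of these taxa subtends (Columba,(Danio,Gallus)).
That clade has exactly 3 tips — every listed taxon and nothing else — so the group is monophyletic.

Yes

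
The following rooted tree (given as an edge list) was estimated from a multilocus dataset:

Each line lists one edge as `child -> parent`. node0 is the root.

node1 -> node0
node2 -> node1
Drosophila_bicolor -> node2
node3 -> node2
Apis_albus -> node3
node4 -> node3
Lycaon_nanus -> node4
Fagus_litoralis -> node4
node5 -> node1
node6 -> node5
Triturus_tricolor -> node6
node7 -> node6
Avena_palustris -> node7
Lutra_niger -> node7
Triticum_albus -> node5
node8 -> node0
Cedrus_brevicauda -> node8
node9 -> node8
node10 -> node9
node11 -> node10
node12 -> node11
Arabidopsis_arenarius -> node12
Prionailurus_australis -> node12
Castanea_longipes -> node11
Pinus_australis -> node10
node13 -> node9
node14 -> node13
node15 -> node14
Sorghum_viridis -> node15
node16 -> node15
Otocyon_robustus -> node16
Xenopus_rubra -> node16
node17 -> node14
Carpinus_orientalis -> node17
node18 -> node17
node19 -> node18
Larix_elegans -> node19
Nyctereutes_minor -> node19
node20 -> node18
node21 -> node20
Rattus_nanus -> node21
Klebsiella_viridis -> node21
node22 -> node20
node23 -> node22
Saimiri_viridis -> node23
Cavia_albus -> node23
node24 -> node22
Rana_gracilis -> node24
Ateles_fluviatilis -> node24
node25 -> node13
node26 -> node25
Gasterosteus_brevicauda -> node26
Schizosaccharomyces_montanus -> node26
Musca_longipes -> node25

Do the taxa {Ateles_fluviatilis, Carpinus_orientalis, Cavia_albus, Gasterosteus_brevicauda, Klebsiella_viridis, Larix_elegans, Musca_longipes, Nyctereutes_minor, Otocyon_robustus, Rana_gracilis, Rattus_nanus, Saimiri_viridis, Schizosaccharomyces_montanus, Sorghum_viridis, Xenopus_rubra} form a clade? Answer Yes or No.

The most recent common ancestor of these taxa subtends (((Sorghum_viridis,(Otocyon_robustus,Xenopus_rubra)),(Carpinus_orientalis,((Larix_elegans,Nyctereutes_minor),((Rattus_nanus,Klebsiella_viridis),((Saimiri_viridis,Cavia_albus),(Rana_gracilis,Ateles_fluviatilis)))))),((Gasterosteus_brevicauda,Schizosaccharomyces_montanus),Musca_longipes)).
That clade has exactly 15 tips — every listed taxon and nothing else — so the group is monophyletic.

Yes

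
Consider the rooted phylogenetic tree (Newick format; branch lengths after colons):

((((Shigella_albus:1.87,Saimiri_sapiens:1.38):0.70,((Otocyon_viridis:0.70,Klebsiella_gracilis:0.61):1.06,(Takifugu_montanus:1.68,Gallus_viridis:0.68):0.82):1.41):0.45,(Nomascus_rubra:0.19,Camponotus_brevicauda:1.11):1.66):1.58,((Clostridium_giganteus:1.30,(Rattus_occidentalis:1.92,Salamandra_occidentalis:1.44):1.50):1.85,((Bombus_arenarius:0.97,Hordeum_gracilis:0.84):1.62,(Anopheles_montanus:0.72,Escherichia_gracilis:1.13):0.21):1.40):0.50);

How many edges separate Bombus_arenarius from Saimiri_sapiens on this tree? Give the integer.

8

The MRCA of Bombus_arenarius and Saimiri_sapiens is the root of the tree.
From Bombus_arenarius up to that node: 4 branches. From Saimiri_sapiens up to the same node: 4 branches. Total: 4 + 4 = 8.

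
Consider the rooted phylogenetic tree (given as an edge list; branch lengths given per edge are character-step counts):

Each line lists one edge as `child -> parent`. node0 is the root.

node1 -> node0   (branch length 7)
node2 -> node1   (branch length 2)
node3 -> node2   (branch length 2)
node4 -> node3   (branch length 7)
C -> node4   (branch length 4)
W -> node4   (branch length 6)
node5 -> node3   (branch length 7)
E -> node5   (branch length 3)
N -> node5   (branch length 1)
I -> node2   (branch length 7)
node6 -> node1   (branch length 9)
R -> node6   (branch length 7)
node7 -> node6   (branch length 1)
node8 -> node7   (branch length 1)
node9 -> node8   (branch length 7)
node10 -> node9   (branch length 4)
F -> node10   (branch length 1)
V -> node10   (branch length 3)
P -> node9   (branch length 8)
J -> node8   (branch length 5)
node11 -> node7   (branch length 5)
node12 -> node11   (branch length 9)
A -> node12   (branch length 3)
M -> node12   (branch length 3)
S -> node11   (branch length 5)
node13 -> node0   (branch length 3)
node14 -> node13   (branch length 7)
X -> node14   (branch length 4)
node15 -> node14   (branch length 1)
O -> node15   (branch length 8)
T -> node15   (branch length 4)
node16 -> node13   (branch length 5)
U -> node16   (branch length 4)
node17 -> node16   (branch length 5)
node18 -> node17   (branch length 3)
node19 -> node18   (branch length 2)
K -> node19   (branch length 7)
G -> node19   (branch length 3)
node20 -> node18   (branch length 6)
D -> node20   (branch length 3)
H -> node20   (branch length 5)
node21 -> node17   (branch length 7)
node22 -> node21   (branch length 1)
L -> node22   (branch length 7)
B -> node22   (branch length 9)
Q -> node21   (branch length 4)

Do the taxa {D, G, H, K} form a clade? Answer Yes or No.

Yes

The most recent common ancestor of these taxa subtends ((K,G),(D,H)).
That clade has exactly 4 tips — every listed taxon and nothing else — so the group is monophyletic.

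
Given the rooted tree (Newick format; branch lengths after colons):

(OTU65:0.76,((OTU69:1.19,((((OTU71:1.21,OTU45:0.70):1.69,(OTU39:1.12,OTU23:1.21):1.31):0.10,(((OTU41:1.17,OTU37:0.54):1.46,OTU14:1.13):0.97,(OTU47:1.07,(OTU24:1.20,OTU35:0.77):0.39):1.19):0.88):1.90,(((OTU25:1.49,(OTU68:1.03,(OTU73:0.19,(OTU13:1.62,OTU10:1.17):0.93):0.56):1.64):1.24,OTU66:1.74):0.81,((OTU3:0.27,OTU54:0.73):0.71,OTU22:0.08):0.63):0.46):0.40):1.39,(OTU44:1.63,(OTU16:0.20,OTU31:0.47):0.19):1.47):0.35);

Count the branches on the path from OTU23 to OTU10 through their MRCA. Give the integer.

11

The MRCA of OTU23 and OTU10 is the node subtending ((((OTU71,OTU45),(OTU39,OTU23)),(((OTU41,OTU37),OTU14),(OTU47,(OTU24,OTU35)))),(((OTU25,(OTU68,(OTU73,(OTU13,OTU10)))),OTU66),((OTU3,OTU54),OTU22))).
From OTU23 up to that node: 4 branches. From OTU10 up to the same node: 7 branches. Total: 4 + 7 = 11.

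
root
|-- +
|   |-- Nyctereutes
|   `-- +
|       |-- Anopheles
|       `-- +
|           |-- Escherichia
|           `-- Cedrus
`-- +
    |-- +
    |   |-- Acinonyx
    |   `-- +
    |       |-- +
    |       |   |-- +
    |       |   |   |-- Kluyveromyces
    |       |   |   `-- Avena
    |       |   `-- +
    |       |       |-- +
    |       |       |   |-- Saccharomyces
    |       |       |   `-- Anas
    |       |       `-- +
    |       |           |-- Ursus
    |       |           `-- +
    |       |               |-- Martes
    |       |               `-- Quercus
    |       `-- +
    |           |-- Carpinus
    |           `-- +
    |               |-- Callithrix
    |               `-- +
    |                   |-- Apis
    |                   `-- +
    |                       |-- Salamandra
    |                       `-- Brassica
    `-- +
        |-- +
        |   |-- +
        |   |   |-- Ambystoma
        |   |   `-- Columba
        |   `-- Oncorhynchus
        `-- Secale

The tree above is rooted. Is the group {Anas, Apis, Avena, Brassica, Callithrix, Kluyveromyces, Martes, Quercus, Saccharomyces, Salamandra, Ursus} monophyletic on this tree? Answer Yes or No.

No

The MRCA of the listed taxa subtends (((Kluyveromyces,Avena),((Saccharomyces,Anas),(Ursus,(Martes,Quercus)))),(Carpinus,(Callithrix,(Apis,(Salamandra,Brassica))))).
That clade also contains Carpinus, which is not in the proposed group, so the group is not monophyletic.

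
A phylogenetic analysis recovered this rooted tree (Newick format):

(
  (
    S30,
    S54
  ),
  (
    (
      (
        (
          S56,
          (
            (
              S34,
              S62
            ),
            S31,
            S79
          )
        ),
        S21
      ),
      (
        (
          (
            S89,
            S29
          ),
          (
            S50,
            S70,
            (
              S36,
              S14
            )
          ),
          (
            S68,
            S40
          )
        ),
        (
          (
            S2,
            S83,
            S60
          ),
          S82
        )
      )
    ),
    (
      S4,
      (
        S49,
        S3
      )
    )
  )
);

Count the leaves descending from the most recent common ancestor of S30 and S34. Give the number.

The MRCA of S30 and S34 is the root, so the clade is the entire tree.
That clade contains 23 terminal taxa: S14, S2, S21, S29, S3, S30, S31, S34, S36, S4, S40, S49, S50, S54, S56, S60, S62, S68, S70, S79, S82, S83, S89.

23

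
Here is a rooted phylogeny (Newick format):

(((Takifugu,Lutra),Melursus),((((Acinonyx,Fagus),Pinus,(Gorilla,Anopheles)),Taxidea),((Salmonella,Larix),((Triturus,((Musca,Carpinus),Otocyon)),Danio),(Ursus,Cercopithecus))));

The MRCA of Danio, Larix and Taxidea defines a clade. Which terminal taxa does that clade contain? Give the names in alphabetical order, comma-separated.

Tracing Danio: it sits inside ((Triturus,((Musca,Carpinus),Otocyon)),Danio).
Tracing Larix: it sits inside (Salmonella,Larix).
Tracing Taxidea: it sits inside (((Acinonyx,Fagus),Pinus,(Gorilla,Anopheles)),Taxidea).
The smallest clade enclosing all 3 is ((((Acinonyx,Fagus),Pinus,(Gorilla,Anopheles)),Taxidea),((Salmonella,Larix),((Triturus,((Musca,Carpinus),Otocyon)),Danio),(Ursus,Cercopithecus))); the answer is its 15 terminal taxa in alphabetical order.

Acinonyx, Anopheles, Carpinus, Cercopithecus, Danio, Fagus, Gorilla, Larix, Musca, Otocyon, Pinus, Salmonella, Taxidea, Triturus, Ursus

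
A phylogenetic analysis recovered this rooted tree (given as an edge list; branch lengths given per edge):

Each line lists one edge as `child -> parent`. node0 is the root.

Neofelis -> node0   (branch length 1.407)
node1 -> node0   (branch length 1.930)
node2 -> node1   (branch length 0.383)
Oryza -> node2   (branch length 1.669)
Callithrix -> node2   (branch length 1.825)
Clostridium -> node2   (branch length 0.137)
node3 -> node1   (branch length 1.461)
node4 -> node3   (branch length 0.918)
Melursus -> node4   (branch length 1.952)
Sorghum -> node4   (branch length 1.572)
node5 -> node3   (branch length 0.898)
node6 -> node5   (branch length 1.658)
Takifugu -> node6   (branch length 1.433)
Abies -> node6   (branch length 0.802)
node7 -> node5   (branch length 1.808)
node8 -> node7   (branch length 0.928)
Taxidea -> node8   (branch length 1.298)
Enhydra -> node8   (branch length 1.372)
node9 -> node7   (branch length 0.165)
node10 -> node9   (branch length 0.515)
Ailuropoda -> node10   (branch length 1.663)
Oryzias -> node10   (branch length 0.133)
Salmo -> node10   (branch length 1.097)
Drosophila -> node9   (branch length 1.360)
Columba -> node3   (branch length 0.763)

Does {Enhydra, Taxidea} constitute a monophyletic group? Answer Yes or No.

Yes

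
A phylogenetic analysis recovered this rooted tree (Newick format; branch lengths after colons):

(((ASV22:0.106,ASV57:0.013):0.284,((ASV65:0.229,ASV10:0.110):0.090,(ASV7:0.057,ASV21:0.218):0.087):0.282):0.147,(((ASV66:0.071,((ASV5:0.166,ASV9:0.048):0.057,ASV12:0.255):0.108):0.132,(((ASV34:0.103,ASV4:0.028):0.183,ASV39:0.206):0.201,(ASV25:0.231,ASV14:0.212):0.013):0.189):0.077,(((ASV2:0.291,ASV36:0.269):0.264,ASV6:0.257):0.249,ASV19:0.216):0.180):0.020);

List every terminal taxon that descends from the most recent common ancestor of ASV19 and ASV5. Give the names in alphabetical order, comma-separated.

Tracing ASV19: it sits inside (((ASV2,ASV36),ASV6),ASV19).
Tracing ASV5: it sits inside (ASV5,ASV9).
The smallest clade enclosing both is (((ASV66,((ASV5,ASV9),ASV12)),(((ASV34,ASV4),ASV39),(ASV25,ASV14))),(((ASV2,ASV36),ASV6),ASV19)); the answer is its 13 terminal taxa in alphabetical order.

ASV12, ASV14, ASV19, ASV2, ASV25, ASV34, ASV36, ASV39, ASV4, ASV5, ASV6, ASV66, ASV9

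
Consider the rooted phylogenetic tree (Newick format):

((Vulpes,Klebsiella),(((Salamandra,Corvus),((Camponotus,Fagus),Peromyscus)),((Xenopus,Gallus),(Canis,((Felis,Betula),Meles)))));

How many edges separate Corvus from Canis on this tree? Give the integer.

6

The MRCA of Corvus and Canis is the node subtending (((Salamandra,Corvus),((Camponotus,Fagus),Peromyscus)),((Xenopus,Gallus),(Canis,((Felis,Betula),Meles)))).
From Corvus up to that node: 3 branches. From Canis up to the same node: 3 branches. Total: 3 + 3 = 6.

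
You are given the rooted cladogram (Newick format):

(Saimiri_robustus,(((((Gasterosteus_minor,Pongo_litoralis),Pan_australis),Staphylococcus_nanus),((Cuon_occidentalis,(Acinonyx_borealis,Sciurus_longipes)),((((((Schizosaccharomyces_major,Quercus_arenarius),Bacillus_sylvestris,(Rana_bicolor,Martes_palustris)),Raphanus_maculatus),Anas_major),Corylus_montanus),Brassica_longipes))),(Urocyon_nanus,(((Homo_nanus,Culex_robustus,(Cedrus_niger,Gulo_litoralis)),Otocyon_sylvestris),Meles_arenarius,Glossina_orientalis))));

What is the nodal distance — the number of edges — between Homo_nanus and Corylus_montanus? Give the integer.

10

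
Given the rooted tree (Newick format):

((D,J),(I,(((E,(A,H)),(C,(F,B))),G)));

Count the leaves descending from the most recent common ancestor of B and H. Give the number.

6

The MRCA of B and H is the node subtending ((E,(A,H)),(C,(F,B))).
That clade contains 6 terminal taxa: A, B, C, E, F, H.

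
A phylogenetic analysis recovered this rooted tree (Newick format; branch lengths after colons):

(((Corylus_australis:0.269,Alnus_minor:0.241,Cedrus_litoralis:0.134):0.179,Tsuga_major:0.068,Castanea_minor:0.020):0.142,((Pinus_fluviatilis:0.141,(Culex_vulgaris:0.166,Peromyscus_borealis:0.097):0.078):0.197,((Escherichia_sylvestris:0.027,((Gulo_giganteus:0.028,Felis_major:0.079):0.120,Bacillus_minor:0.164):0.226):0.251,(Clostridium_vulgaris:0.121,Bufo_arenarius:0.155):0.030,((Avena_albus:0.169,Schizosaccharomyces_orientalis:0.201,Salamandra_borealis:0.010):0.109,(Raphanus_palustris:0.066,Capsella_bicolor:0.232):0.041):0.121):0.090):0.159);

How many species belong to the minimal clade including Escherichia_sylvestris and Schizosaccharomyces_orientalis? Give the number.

11

The MRCA of Escherichia_sylvestris and Schizosaccharomyces_orientalis is the node subtending ((Escherichia_sylvestris,((Gulo_giganteus,Felis_major),Bacillus_minor)),(Clostridium_vulgaris,Bufo_arenarius),((Avena_albus,Schizosaccharomyces_orientalis,Salamandra_borealis),(Raphanus_palustris,Capsella_bicolor))).
That clade contains 11 terminal taxa: Avena_albus, Bacillus_minor, Bufo_arenarius, Capsella_bicolor, Clostridium_vulgaris, Escherichia_sylvestris, Felis_major, Gulo_giganteus, Raphanus_palustris, Salamandra_borealis, Schizosaccharomyces_orientalis.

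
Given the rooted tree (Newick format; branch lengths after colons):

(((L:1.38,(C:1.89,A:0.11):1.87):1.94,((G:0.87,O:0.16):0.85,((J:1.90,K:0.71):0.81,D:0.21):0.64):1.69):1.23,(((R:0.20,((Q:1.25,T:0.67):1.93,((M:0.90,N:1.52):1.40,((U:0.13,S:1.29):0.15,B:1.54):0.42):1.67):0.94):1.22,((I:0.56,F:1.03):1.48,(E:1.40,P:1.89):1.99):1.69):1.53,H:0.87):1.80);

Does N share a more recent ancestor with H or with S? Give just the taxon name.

S

The MRCA of N and S subtends ((M,N),((U,S),B)) (5 taxa).
The MRCA of N and H subtends (((R,((Q,T),((M,N),((U,S),B)))),((I,F),(E,P))),H) (13 taxa).
The first is nested inside the second, so N shares a more recent common ancestor with S.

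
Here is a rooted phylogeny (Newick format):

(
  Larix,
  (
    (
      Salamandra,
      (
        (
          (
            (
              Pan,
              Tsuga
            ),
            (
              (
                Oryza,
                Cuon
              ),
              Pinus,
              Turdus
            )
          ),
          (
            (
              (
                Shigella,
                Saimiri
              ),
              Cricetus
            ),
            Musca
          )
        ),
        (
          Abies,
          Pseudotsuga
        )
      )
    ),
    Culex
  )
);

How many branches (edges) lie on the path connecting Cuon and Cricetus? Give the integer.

7

The MRCA of Cuon and Cricetus is the node subtending (((Pan,Tsuga),((Oryza,Cuon),Pinus,Turdus)),(((Shigella,Saimiri),Cricetus),Musca)).
From Cuon up to that node: 4 branches. From Cricetus up to the same node: 3 branches. Total: 4 + 3 = 7.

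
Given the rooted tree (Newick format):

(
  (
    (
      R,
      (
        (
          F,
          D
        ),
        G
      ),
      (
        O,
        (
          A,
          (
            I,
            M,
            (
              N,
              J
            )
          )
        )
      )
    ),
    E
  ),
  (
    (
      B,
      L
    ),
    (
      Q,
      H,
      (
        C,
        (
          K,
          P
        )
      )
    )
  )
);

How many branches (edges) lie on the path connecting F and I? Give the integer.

7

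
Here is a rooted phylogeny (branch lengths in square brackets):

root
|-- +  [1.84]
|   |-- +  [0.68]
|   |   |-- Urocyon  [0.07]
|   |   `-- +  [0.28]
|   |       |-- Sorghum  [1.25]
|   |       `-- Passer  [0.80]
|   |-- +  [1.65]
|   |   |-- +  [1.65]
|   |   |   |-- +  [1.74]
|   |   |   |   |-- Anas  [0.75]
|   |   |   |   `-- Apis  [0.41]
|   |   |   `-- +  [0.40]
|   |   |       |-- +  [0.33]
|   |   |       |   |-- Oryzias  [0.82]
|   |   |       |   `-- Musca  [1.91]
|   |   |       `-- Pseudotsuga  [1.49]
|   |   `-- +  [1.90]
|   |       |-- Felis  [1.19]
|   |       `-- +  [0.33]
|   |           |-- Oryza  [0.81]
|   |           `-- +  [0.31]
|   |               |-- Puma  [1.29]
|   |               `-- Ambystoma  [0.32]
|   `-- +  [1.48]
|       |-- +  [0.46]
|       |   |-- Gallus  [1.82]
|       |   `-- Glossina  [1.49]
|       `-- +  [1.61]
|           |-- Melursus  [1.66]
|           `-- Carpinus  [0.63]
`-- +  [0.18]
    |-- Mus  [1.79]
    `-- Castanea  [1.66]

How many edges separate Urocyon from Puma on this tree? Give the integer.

The MRCA of Urocyon and Puma is the node subtending ((Urocyon,(Sorghum,Passer)),(((Anas,Apis),((Oryzias,Musca),Pseudotsuga)),(Felis,(Oryza,(Puma,Ambystoma)))),((Gallus,Glossina),(Melursus,Carpinus))).
From Urocyon up to that node: 2 branches. From Puma up to the same node: 5 branches. Total: 2 + 5 = 7.

7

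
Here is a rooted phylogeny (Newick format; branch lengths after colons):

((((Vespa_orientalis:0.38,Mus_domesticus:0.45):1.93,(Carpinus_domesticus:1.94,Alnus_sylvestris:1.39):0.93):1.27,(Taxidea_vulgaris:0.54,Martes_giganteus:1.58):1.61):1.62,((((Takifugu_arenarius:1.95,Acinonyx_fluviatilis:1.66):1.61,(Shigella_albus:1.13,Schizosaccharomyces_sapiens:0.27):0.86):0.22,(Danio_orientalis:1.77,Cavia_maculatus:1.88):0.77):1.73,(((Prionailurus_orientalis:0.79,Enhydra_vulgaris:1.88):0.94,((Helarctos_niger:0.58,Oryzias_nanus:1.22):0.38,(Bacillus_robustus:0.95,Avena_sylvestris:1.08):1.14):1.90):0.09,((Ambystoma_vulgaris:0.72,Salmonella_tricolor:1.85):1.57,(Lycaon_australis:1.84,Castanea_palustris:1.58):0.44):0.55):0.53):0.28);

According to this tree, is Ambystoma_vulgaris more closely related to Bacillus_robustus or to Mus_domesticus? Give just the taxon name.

The MRCA of Ambystoma_vulgaris and Bacillus_robustus subtends (((Prionailurus_orientalis,Enhydra_vulgaris),((Helarctos_niger,Oryzias_nanus),(Bacillus_robustus,Avena_sylvestris))),((Ambystoma_vulgaris,Salmonella_tricolor),(Lycaon_australis,Castanea_palustris))) (10 taxa).
The MRCA of Ambystoma_vulgaris and Mus_domesticus is the root, subtending the entire tree (22 taxa).
The first is nested inside the second, so Ambystoma_vulgaris shares a more recent common ancestor with Bacillus_robustus.

Bacillus_robustus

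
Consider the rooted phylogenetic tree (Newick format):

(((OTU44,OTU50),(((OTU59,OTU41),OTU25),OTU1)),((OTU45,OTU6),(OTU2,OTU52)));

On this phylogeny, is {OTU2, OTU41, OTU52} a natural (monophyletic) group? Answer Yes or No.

No

The MRCA of the listed taxa is the root, so the smallest clade containing them is the whole tree.
That clade also contains OTU1, OTU25, OTU44, OTU45, OTU50, OTU59, OTU6, which are not in the proposed group, so the group is not monophyletic.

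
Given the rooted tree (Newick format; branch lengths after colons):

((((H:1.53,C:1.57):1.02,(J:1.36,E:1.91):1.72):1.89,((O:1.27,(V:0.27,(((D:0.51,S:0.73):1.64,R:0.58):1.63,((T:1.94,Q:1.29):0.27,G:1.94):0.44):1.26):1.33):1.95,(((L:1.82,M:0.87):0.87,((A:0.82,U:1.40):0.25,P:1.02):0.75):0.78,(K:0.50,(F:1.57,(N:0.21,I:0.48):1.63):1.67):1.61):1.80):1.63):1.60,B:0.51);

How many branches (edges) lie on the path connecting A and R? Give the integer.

10

The MRCA of A and R is the node subtending ((O,(V,(((D,S),R),((T,Q),G)))),(((L,M),((A,U),P)),(K,(F,(N,I))))).
From A up to that node: 5 branches. From R up to the same node: 5 branches. Total: 5 + 5 = 10.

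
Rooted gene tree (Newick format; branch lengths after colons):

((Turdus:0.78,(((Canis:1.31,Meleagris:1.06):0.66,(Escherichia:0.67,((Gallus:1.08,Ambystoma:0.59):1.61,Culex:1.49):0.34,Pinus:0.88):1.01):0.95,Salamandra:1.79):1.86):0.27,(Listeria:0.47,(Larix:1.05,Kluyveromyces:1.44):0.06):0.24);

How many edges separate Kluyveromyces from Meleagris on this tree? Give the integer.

8

The MRCA of Kluyveromyces and Meleagris is the root of the tree.
From Kluyveromyces up to that node: 3 branches. From Meleagris up to the same node: 5 branches. Total: 3 + 5 = 8.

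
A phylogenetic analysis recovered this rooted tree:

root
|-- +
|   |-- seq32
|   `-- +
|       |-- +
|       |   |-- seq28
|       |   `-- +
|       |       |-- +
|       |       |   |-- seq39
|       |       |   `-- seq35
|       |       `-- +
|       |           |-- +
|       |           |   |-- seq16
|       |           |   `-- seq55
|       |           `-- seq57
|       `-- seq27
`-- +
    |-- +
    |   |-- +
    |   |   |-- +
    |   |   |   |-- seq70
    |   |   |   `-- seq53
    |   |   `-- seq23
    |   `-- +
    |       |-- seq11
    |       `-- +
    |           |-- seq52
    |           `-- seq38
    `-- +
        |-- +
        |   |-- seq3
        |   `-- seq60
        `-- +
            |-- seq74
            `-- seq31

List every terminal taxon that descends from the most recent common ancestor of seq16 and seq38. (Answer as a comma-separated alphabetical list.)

Tracing seq16: it sits inside (seq16,seq55).
Tracing seq38: it sits inside (seq52,seq38).
The smallest clade enclosing both is the whole tree (their MRCA is the root), so the answer is all 18 tips in alphabetical order.

seq11, seq16, seq23, seq27, seq28, seq3, seq31, seq32, seq35, seq38, seq39, seq52, seq53, seq55, seq57, seq60, seq70, seq74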